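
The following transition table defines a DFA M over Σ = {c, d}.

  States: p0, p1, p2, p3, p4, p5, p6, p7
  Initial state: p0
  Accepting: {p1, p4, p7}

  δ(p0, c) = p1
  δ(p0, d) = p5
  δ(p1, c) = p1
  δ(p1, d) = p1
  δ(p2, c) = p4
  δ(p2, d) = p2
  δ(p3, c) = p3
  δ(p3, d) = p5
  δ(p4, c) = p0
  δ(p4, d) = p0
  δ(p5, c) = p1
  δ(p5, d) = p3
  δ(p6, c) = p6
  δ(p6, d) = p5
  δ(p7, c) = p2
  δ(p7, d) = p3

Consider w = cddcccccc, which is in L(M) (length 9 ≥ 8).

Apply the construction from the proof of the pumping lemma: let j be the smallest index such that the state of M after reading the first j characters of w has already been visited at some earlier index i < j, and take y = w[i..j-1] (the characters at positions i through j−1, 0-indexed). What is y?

d

Run of M on w = c d d c c c c c c:
  step 0: p0  (start)
  step 1: p1  (read c: p0→p1)
  step 2: p1  (read d: p1→p1)   ← first repeat (p1 seen earlier)
  step 3: p1  (read d: p1→p1)
  step 4: p1  (read c: p1→p1)
  step 5: p1  (read c: p1→p1)
  step 6: p1  (read c: p1→p1)
  step 7: p1  (read c: p1→p1)
  step 8: p1  (read c: p1→p1)
  step 9: p1  (read c: p1→p1)

So i = 1, j = 2, giving x = w[0:1] = c, y = w[1:2] = d, z = w[2:9] = dcccccc.
Check: |xy| = 2 ≤ 8 and |y| = 1 ≥ 1. Reading y takes M from p1 back to p1, so every xyⁱz is accepted.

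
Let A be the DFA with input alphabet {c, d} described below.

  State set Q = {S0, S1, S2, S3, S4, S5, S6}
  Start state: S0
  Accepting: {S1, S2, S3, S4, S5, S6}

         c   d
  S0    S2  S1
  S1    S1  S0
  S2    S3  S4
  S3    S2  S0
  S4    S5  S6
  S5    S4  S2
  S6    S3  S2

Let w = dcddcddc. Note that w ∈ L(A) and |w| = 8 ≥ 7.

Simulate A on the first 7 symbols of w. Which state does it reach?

State sequence: S0 -d-> S1 -c-> S1 -d-> S0 -d-> S1 -c-> S1 -d-> S0 -d-> S1

After reading 7 characters, A is in state S1.
(This kind of state-tracing is the core of the pumping-lemma construction: with 7 states, pigeonhole forces a repeat within the first 7 steps.)

S1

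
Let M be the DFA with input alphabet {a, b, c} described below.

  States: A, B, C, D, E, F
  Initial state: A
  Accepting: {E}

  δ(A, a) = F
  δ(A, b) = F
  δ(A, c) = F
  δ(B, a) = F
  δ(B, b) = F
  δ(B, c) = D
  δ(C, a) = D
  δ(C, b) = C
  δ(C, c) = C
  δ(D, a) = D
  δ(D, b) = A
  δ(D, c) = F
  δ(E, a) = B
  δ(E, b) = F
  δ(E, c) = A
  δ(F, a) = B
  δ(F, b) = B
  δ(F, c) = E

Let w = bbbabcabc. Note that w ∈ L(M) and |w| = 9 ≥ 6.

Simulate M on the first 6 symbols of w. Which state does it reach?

State sequence: A -b-> F -b-> B -b-> F -a-> B -b-> F -c-> E

After reading 6 characters, M is in state E.

E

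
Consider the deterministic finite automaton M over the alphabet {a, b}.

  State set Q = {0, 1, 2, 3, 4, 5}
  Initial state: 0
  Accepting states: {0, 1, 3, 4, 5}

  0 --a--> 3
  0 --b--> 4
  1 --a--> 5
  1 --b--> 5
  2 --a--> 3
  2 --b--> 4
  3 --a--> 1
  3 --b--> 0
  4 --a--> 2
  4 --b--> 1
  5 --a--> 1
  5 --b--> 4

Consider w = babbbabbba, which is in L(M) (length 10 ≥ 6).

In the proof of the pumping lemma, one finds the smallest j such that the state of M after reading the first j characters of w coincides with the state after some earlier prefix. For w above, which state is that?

State sequence: 0 -b-> 4 -a-> 2 -b-> 4 -b-> 1 -b-> 5 -a-> 1 -b-> 5 -b-> 4 -b-> 1 -a-> 5
First repeat at step 3: 4 was already visited.

The earliest repeat is at step j = 3: M is in 4, which it already visited at step i = 1.
Pumping length from the standard proof: p = 6 (the number of states). The repeated state found above gives |xy| = j ≤ 6 and |y| = j − i ≥ 1.

4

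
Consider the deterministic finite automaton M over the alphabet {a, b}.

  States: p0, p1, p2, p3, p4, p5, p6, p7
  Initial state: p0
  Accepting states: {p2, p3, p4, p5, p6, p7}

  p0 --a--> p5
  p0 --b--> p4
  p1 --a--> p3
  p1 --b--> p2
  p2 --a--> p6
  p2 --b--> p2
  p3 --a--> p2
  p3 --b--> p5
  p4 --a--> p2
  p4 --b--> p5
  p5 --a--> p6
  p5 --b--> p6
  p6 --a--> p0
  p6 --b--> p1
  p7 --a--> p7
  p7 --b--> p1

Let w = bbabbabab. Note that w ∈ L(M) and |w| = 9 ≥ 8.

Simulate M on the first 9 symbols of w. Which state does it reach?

p5

State sequence: p0 -b-> p4 -b-> p5 -a-> p6 -b-> p1 -b-> p2 -a-> p6 -b-> p1 -a-> p3 -b-> p5

After reading 9 characters, M is in state p5.
(This kind of state-tracing is the core of the pumping-lemma construction: with 8 states, pigeonhole forces a repeat within the first 8 steps.)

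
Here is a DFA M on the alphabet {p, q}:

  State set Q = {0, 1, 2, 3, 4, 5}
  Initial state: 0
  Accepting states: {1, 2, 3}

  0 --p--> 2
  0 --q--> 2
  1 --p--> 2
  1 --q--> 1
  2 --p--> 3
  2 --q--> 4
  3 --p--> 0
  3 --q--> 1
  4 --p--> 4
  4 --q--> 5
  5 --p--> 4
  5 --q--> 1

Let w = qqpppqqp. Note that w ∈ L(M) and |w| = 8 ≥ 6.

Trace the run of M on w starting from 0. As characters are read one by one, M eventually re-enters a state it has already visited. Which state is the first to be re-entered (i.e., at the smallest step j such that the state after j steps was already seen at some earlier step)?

4

Run of M on w = q q p p p q q p:
  step 0: 0  (start)
  step 1: 2  (read q: 0→2)
  step 2: 4  (read q: 2→4)
  step 3: 4  (read p: 4→4)   ← first repeat (4 seen earlier)
  step 4: 4  (read p: 4→4)
  step 5: 4  (read p: 4→4)
  step 6: 5  (read q: 4→5)
  step 7: 1  (read q: 5→1)
  step 8: 2  (read p: 1→2)

The earliest repeat is at step j = 3: M is in 4, which it already visited at step i = 2.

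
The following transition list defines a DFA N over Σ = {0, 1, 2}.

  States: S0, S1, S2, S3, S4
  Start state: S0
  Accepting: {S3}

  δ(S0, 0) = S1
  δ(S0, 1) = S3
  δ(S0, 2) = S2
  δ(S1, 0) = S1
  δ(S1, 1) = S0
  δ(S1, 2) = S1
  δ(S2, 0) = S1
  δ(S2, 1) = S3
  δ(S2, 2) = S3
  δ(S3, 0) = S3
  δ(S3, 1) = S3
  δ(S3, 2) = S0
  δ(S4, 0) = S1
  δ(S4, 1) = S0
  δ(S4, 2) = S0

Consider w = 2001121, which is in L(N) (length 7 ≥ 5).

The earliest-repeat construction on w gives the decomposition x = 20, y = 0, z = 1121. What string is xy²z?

20001121

xy^2z = 20·0·0·1121 = 20001121.
Reading y = 0 takes N from S1 back to S1, so after x·y·y the machine is still in S1, and z then leads to the accepting state S3. Hence 20001121 ∈ L(N).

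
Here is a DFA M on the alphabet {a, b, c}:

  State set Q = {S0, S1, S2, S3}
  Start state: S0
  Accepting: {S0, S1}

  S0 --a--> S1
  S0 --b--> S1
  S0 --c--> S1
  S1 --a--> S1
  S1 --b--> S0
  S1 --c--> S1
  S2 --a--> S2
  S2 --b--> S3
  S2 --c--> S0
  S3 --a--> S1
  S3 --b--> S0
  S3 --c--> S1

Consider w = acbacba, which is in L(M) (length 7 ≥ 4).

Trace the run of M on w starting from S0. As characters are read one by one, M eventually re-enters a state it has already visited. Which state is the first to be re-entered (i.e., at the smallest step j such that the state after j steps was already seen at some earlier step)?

S1

Run of M on w = a c b a c b a:
  step 0: S0  (start)
  step 1: S1  (read a: S0→S1)
  step 2: S1  (read c: S1→S1)   ← first repeat (S1 seen earlier)
  step 3: S0  (read b: S1→S0)
  step 4: S1  (read a: S0→S1)
  step 5: S1  (read c: S1→S1)
  step 6: S0  (read b: S1→S0)
  step 7: S1  (read a: S0→S1)

The earliest repeat is at step j = 2: M is in S1, which it already visited at step i = 1.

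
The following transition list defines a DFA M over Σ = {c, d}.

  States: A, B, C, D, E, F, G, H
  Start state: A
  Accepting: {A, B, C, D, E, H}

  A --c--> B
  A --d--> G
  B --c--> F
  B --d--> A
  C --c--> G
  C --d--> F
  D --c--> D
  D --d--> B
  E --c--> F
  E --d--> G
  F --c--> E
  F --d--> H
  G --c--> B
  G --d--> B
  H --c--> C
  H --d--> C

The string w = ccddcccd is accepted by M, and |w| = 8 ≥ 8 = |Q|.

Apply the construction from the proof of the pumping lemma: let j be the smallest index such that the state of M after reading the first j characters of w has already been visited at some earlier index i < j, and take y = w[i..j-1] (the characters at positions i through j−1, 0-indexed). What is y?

cddcc

State sequence: A -c-> B -c-> F -d-> H -d-> C -c-> G -c-> B -c-> F -d-> H
First repeat at step 6: B was already visited.

So i = 1, j = 6, giving x = w[0:1] = c, y = w[1:6] = cddcc, z = w[6:8] = cd.
Check: |xy| = 6 ≤ 8 and |y| = 5 ≥ 1. Reading y takes M from B back to B, so every xyⁱz is accepted.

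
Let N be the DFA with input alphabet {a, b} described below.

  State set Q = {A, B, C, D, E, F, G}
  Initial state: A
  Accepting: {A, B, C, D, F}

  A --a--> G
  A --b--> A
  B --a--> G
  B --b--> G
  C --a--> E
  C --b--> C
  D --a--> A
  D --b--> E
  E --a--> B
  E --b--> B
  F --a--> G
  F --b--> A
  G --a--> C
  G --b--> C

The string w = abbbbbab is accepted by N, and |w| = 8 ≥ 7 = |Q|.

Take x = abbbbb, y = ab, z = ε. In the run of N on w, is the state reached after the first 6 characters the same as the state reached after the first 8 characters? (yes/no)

State sequence: A -a-> G -b-> C -b-> C -b-> C -b-> C -b-> C -a-> E -b-> B

After x (step 6): C. After xy (step 8): B.
They differ (C ≠ B), so y is not a cycle from the state after x; this split is not the one the pumping-lemma construction produces, and pumping y need not keep the string in L(N).

no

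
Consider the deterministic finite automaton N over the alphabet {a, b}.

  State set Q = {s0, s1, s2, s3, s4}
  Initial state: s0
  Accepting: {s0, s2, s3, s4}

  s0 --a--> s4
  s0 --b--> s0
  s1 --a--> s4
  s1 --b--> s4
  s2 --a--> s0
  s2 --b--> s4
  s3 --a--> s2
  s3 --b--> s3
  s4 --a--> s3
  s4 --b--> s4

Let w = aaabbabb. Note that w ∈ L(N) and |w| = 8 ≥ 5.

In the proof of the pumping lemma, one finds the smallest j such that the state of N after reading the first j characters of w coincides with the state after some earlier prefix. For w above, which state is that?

s4

Run of N on w = a a a b b a b b:
  step 0: s0  (start)
  step 1: s4  (read a: s0→s4)
  step 2: s3  (read a: s4→s3)
  step 3: s2  (read a: s3→s2)
  step 4: s4  (read b: s2→s4)   ← first repeat (s4 seen earlier)
  step 5: s4  (read b: s4→s4)
  step 6: s3  (read a: s4→s3)
  step 7: s3  (read b: s3→s3)
  step 8: s3  (read b: s3→s3)

The earliest repeat is at step j = 4: N is in s4, which it already visited at step i = 1.
Since N has 5 states, any run of length ≥ 5 visits 5+1 states, so by pigeonhole some state repeats within the first 5 steps — that repeat gives the pumpable loop.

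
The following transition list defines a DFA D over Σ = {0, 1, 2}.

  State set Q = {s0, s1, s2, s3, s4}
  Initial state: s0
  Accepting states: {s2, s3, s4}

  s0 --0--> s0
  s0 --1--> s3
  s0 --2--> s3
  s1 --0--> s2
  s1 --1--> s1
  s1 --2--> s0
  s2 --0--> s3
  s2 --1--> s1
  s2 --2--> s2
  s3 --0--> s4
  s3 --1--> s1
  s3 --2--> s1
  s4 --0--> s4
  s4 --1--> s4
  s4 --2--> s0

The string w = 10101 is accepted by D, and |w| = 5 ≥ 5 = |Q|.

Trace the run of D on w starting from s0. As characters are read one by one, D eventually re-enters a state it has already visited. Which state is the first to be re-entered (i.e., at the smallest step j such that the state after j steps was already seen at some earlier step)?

Run of D on w = 1 0 1 0 1:
  step 0: s0  (start)
  step 1: s3  (read 1: s0→s3)
  step 2: s4  (read 0: s3→s4)
  step 3: s4  (read 1: s4→s4)   ← first repeat (s4 seen earlier)
  step 4: s4  (read 0: s4→s4)
  step 5: s4  (read 1: s4→s4)

The earliest repeat is at step j = 3: D is in s4, which it already visited at step i = 2.
With |Q| = 5, pigeonhole forces a state repeat no later than step 5; the substring read between the first and second visits to that state can be pumped.

s4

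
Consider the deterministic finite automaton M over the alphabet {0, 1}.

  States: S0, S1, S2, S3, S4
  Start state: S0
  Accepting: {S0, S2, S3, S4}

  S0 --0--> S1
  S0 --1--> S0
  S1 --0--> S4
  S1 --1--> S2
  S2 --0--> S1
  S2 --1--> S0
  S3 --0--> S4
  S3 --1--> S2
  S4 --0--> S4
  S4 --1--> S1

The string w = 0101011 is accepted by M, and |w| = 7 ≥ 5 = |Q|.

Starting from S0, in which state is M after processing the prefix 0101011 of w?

S0

State sequence: S0 -0-> S1 -1-> S2 -0-> S1 -1-> S2 -0-> S1 -1-> S2 -1-> S0

After reading 7 characters, M is in state S0.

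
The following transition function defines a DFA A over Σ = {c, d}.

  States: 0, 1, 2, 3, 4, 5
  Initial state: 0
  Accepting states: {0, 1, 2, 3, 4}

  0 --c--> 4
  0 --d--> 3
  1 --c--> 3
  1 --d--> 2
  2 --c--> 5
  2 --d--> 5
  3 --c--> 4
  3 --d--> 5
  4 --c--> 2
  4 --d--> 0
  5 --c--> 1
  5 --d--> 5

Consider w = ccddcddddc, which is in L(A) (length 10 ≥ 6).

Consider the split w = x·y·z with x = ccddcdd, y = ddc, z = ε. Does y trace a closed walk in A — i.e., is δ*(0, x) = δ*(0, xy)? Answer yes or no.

Run of A on the first 10 characters of w = c c d d c d d d d c:
  step 0: 0  (start)
  step 1: 4  (read c: 0→4)
  step 2: 2  (read c: 4→2)
  step 3: 5  (read d: 2→5)
  step 4: 5  (read d: 5→5)
  step 5: 1  (read c: 5→1)
  step 6: 2  (read d: 1→2)
  step 7: 5  (read d: 2→5)
  step 8: 5  (read d: 5→5)
  step 9: 5  (read d: 5→5)
  step 10: 1  (read c: 5→1)

After x (step 7): 5. After xy (step 10): 1.
They differ (5 ≠ 1), so y is not a cycle from the state after x; this split is not the one the pumping-lemma construction produces, and pumping y need not keep the string in L(A).

no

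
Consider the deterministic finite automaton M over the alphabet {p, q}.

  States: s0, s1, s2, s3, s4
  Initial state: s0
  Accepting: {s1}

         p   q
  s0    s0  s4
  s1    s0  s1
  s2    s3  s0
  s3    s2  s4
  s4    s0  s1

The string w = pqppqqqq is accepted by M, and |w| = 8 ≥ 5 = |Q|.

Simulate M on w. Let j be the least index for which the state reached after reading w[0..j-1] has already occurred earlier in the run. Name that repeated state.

s0

State sequence: s0 -p-> s0 -q-> s4 -p-> s0 -p-> s0 -q-> s4 -q-> s1 -q-> s1 -q-> s1
First repeat at step 1: s0 was already visited.

The earliest repeat is at step j = 1: M is in s0, which it already visited at step i = 0.
Since M has 5 states, any run of length ≥ 5 visits 5+1 states, so by pigeonhole some state repeats within the first 5 steps — that repeat gives the pumpable loop.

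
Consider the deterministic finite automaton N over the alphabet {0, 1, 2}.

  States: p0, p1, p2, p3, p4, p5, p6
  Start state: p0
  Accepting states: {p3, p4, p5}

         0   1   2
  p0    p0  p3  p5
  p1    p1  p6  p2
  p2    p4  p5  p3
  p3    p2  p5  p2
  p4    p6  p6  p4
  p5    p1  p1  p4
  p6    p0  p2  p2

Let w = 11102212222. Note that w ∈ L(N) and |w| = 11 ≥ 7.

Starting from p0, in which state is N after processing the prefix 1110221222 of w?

p4

Run of N on the first 10 characters of w = 1 1 1 0 2 2 1 2 2 2:
  step 0: p0  (start)
  step 1: p3  (read 1: p0→p3)
  step 2: p5  (read 1: p3→p5)
  step 3: p1  (read 1: p5→p1)
  step 4: p1  (read 0: p1→p1)
  step 5: p2  (read 2: p1→p2)
  step 6: p3  (read 2: p2→p3)
  step 7: p5  (read 1: p3→p5)
  step 8: p4  (read 2: p5→p4)
  step 9: p4  (read 2: p4→p4)
  step 10: p4  (read 2: p4→p4)

After reading 10 characters, N is in state p4.
(This kind of state-tracing is the core of the pumping-lemma construction: with 7 states, pigeonhole forces a repeat within the first 7 steps.)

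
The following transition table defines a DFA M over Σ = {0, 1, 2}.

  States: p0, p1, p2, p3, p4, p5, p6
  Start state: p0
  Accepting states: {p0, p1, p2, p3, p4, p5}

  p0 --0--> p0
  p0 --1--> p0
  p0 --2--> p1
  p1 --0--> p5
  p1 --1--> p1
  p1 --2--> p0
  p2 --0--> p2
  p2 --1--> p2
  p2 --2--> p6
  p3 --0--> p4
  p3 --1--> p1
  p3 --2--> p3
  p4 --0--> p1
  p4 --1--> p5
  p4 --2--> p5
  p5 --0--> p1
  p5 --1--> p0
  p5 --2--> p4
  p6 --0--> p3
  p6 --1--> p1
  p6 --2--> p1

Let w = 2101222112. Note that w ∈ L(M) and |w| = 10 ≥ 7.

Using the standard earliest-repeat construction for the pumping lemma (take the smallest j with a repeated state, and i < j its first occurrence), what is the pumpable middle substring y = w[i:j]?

1

Run of M on w = 2 1 0 1 2 2 2 1 1 2:
  step 0: p0  (start)
  step 1: p1  (read 2: p0→p1)
  step 2: p1  (read 1: p1→p1)   ← first repeat (p1 seen earlier)
  step 3: p5  (read 0: p1→p5)
  step 4: p0  (read 1: p5→p0)
  step 5: p1  (read 2: p0→p1)
  step 6: p0  (read 2: p1→p0)
  step 7: p1  (read 2: p0→p1)
  step 8: p1  (read 1: p1→p1)
  step 9: p1  (read 1: p1→p1)
  step 10: p0  (read 2: p1→p0)

So i = 1, j = 2, giving x = w[0:1] = 2, y = w[1:2] = 1, z = w[2:10] = 01222112.
Check: |xy| = 2 ≤ 7 and |y| = 1 ≥ 1. Reading y takes M from p1 back to p1, so every xyⁱz is accepted.
Since M has 7 states, any run of length ≥ 7 visits 7+1 states, so by pigeonhole some state repeats within the first 7 steps — that repeat gives the pumpable loop.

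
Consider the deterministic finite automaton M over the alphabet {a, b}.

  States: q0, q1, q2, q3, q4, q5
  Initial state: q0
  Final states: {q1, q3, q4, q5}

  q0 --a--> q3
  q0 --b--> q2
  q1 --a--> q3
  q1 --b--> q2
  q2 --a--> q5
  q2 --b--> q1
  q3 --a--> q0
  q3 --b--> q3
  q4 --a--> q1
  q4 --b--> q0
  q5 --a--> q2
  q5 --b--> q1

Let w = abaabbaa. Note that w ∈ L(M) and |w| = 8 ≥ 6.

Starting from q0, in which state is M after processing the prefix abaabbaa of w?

q3

State sequence: q0 -a-> q3 -b-> q3 -a-> q0 -a-> q3 -b-> q3 -b-> q3 -a-> q0 -a-> q3

After reading 8 characters, M is in state q3.
(This kind of state-tracing is the core of the pumping-lemma construction: with 6 states, pigeonhole forces a repeat within the first 6 steps.)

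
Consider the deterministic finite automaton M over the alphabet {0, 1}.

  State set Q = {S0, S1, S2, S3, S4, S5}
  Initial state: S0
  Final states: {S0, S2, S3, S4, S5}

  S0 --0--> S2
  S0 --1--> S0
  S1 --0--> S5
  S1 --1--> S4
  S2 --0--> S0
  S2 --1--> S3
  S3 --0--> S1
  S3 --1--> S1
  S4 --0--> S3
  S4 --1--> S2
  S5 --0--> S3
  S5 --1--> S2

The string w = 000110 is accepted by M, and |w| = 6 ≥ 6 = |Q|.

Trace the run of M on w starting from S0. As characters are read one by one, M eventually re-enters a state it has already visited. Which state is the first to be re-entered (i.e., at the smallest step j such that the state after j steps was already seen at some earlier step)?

Run of M on w = 0 0 0 1 1 0:
  step 0: S0  (start)
  step 1: S2  (read 0: S0→S2)
  step 2: S0  (read 0: S2→S0)   ← first repeat (S0 seen earlier)
  step 3: S2  (read 0: S0→S2)
  step 4: S3  (read 1: S2→S3)
  step 5: S1  (read 1: S3→S1)
  step 6: S5  (read 0: S1→S5)

The earliest repeat is at step j = 2: M is in S0, which it already visited at step i = 0.
The DFA has 6 states, so the proof of the pumping lemma guarantees a repeated state among the first 6+1 visited; the segment between the two visits is the pumpable y.

S0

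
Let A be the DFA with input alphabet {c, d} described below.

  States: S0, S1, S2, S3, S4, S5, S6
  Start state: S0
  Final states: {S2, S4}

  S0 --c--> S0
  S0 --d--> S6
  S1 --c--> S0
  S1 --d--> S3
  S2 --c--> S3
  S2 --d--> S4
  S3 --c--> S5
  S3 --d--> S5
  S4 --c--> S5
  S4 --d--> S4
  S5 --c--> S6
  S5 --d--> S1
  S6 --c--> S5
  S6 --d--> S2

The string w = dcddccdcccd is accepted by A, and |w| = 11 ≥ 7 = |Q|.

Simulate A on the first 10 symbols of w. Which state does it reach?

S6

Run of A on the first 10 characters of w = d c d d c c d c c c:
  step 0: S0  (start)
  step 1: S6  (read d: S0→S6)
  step 2: S5  (read c: S6→S5)
  step 3: S1  (read d: S5→S1)
  step 4: S3  (read d: S1→S3)
  step 5: S5  (read c: S3→S5)
  step 6: S6  (read c: S5→S6)
  step 7: S2  (read d: S6→S2)
  step 8: S3  (read c: S2→S3)
  step 9: S5  (read c: S3→S5)
  step 10: S6  (read c: S5→S6)

After reading 10 characters, A is in state S6.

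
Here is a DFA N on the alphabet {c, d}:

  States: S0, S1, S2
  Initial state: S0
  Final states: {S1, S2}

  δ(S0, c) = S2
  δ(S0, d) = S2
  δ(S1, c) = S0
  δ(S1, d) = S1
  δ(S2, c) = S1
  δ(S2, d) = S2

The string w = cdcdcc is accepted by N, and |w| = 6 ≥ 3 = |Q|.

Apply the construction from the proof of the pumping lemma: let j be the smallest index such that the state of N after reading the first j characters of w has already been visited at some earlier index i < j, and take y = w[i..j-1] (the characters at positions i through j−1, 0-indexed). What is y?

d

Run of N on w = c d c d c c:
  step 0: S0  (start)
  step 1: S2  (read c: S0→S2)
  step 2: S2  (read d: S2→S2)   ← first repeat (S2 seen earlier)
  step 3: S1  (read c: S2→S1)
  step 4: S1  (read d: S1→S1)
  step 5: S0  (read c: S1→S0)
  step 6: S2  (read c: S0→S2)

So i = 1, j = 2, giving x = w[0:1] = c, y = w[1:2] = d, z = w[2:6] = cdcc.
Check: |xy| = 2 ≤ 3 and |y| = 1 ≥ 1. Reading y takes N from S2 back to S2, so every xyⁱz is accepted.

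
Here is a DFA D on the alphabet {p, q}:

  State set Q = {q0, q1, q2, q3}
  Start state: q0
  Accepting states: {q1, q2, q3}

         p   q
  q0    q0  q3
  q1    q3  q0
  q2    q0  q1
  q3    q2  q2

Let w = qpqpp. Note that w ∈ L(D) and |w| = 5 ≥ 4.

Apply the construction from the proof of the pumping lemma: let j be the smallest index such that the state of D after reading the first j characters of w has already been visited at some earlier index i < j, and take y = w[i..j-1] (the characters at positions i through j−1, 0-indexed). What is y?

Run of D on w = q p q p p:
  step 0: q0  (start)
  step 1: q3  (read q: q0→q3)
  step 2: q2  (read p: q3→q2)
  step 3: q1  (read q: q2→q1)
  step 4: q3  (read p: q1→q3)   ← first repeat (q3 seen earlier)
  step 5: q2  (read p: q3→q2)

So i = 1, j = 4, giving x = w[0:1] = q, y = w[1:4] = pqp, z = w[4:5] = p.
Check: |xy| = 4 ≤ 4 and |y| = 3 ≥ 1. Reading y takes D from q3 back to q3, so every xyⁱz is accepted.
The DFA has 4 states, so the proof of the pumping lemma guarantees a repeated state among the first 4+1 visited; the segment between the two visits is the pumpable y.

pqp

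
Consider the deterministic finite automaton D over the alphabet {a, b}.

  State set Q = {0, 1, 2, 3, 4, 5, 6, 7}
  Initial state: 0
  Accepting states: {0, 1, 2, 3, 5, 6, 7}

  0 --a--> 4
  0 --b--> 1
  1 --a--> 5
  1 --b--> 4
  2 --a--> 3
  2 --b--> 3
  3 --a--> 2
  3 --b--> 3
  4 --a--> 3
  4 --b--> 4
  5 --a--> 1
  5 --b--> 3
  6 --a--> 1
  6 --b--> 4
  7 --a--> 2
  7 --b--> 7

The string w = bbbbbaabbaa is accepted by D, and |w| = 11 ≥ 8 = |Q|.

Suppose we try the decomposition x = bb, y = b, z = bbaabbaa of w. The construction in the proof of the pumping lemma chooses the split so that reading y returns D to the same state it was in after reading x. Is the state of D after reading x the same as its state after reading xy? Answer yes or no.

State sequence: 0 -b-> 1 -b-> 4 -b-> 4

After x (step 2): 4. After xy (step 3): 4.
They match, so y = b drives D around a cycle from 4 back to itself; pumping y any number of times keeps D in 4 before reading z, and xyⁱz ∈ L(D) for every i ≥ 0.

yes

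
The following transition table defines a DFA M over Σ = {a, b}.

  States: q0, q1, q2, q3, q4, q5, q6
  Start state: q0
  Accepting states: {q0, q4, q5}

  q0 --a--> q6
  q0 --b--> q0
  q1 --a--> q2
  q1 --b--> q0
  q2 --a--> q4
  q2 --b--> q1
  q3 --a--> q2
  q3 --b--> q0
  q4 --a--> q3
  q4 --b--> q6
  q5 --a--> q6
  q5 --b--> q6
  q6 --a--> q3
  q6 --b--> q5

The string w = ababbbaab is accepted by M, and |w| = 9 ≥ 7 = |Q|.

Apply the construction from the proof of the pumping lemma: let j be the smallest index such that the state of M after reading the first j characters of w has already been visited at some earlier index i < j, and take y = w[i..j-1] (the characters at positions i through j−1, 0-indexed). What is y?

State sequence: q0 -a-> q6 -b-> q5 -a-> q6 -b-> q5 -b-> q6 -b-> q5 -a-> q6 -a-> q3 -b-> q0
First repeat at step 3: q6 was already visited.

So i = 1, j = 3, giving x = w[0:1] = a, y = w[1:3] = ba, z = w[3:9] = bbbaab.
Check: |xy| = 3 ≤ 7 and |y| = 2 ≥ 1. Reading y takes M from q6 back to q6, so every xyⁱz is accepted.
With |Q| = 7, pigeonhole forces a state repeat no later than step 7; the substring read between the first and second visits to that state can be pumped.

ba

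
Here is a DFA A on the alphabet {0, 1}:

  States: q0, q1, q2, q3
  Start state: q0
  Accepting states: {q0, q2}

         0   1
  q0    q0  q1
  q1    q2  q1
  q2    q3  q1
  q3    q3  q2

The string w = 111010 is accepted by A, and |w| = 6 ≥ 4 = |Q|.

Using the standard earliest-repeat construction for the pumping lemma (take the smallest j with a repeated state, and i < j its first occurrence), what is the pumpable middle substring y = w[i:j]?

Run of A on w = 1 1 1 0 1 0:
  step 0: q0  (start)
  step 1: q1  (read 1: q0→q1)
  step 2: q1  (read 1: q1→q1)   ← first repeat (q1 seen earlier)
  step 3: q1  (read 1: q1→q1)
  step 4: q2  (read 0: q1→q2)
  step 5: q1  (read 1: q2→q1)
  step 6: q2  (read 0: q1→q2)

So i = 1, j = 2, giving x = w[0:1] = 1, y = w[1:2] = 1, z = w[2:6] = 1010.
Check: |xy| = 2 ≤ 4 and |y| = 1 ≥ 1. Reading y takes A from q1 back to q1, so every xyⁱz is accepted.

1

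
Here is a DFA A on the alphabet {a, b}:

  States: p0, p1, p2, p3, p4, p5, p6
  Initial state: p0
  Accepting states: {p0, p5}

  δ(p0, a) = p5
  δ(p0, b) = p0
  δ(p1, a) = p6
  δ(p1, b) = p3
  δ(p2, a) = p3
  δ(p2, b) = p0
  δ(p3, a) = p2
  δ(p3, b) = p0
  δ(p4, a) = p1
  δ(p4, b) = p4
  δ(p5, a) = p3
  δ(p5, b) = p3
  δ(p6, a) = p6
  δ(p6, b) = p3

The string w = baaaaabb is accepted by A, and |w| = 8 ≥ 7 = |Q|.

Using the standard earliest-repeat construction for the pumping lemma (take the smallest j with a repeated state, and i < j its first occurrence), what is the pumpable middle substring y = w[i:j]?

State sequence: p0 -b-> p0 -a-> p5 -a-> p3 -a-> p2 -a-> p3 -a-> p2 -b-> p0 -b-> p0
First repeat at step 1: p0 was already visited.

So i = 0, j = 1, giving x = w[0:0] = ε, y = w[0:1] = b, z = w[1:8] = aaaaabb.
Check: |xy| = 1 ≤ 7 and |y| = 1 ≥ 1. Reading y takes A from p0 back to p0, so every xyⁱz is accepted.

b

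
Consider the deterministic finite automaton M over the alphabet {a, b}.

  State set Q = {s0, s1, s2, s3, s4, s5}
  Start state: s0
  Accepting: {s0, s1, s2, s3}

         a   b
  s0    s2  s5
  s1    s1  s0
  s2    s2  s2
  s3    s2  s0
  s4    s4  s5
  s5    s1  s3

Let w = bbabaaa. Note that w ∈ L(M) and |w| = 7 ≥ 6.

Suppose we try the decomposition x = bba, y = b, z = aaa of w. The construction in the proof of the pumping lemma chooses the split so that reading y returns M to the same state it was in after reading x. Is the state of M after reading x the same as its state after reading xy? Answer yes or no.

Run of M on the first 4 characters of w = b b a b:
  step 0: s0  (start)
  step 1: s5  (read b: s0→s5)
  step 2: s3  (read b: s5→s3)
  step 3: s2  (read a: s3→s2)
  step 4: s2  (read b: s2→s2)

After x (step 3): s2. After xy (step 4): s2.
They match, so y = b drives M around a cycle from s2 back to itself; pumping y any number of times keeps M in s2 before reading z, and xyⁱz ∈ L(M) for every i ≥ 0.

yes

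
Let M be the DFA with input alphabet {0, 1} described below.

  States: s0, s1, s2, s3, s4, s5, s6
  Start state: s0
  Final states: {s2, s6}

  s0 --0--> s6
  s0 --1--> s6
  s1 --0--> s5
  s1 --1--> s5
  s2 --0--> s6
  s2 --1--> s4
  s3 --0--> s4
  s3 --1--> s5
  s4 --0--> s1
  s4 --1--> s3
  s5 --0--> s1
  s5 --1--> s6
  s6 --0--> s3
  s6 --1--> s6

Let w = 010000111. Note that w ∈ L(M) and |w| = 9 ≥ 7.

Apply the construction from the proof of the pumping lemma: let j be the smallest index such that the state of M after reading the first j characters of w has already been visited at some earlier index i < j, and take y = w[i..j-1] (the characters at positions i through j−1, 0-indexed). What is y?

Run of M on w = 0 1 0 0 0 0 1 1 1:
  step 0: s0  (start)
  step 1: s6  (read 0: s0→s6)
  step 2: s6  (read 1: s6→s6)   ← first repeat (s6 seen earlier)
  step 3: s3  (read 0: s6→s3)
  step 4: s4  (read 0: s3→s4)
  step 5: s1  (read 0: s4→s1)
  step 6: s5  (read 0: s1→s5)
  step 7: s6  (read 1: s5→s6)
  step 8: s6  (read 1: s6→s6)
  step 9: s6  (read 1: s6→s6)

So i = 1, j = 2, giving x = w[0:1] = 0, y = w[1:2] = 1, z = w[2:9] = 0000111.
Check: |xy| = 2 ≤ 7 and |y| = 1 ≥ 1. Reading y takes M from s6 back to s6, so every xyⁱz is accepted.
Pumping length from the standard proof: p = 7 (the number of states). The repeated state found above gives |xy| = j ≤ 7 and |y| = j − i ≥ 1.

1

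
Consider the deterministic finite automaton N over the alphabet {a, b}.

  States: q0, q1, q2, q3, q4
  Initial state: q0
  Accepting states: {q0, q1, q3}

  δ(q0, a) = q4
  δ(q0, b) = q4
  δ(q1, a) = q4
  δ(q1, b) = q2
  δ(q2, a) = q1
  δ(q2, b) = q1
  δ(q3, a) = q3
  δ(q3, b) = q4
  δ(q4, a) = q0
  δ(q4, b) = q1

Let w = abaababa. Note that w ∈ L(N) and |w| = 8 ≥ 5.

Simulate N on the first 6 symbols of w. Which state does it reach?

q0

Run of N on the first 6 characters of w = a b a a b a:
  step 0: q0  (start)
  step 1: q4  (read a: q0→q4)
  step 2: q1  (read b: q4→q1)
  step 3: q4  (read a: q1→q4)
  step 4: q0  (read a: q4→q0)
  step 5: q4  (read b: q0→q4)
  step 6: q0  (read a: q4→q0)

After reading 6 characters, N is in state q0.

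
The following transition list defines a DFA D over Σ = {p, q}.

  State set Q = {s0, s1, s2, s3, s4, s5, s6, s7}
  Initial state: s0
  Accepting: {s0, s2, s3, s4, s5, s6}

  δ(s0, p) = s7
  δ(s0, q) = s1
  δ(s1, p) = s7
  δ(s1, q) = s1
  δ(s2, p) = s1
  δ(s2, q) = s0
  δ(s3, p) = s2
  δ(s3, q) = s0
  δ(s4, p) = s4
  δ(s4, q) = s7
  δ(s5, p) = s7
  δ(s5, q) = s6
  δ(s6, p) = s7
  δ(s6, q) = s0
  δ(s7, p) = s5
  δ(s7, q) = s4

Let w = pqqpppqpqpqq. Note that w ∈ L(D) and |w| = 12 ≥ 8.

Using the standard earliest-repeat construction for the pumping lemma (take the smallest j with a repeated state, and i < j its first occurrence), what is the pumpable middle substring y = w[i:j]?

qq

Run of D on w = p q q p p p q p q p q q:
  step 0: s0  (start)
  step 1: s7  (read p: s0→s7)
  step 2: s4  (read q: s7→s4)
  step 3: s7  (read q: s4→s7)   ← first repeat (s7 seen earlier)
  step 4: s5  (read p: s7→s5)
  step 5: s7  (read p: s5→s7)
  step 6: s5  (read p: s7→s5)
  step 7: s6  (read q: s5→s6)
  step 8: s7  (read p: s6→s7)
  step 9: s4  (read q: s7→s4)
  step 10: s4  (read p: s4→s4)
  step 11: s7  (read q: s4→s7)
  step 12: s4  (read q: s7→s4)

So i = 1, j = 3, giving x = w[0:1] = p, y = w[1:3] = qq, z = w[3:12] = pppqpqpqq.
Check: |xy| = 3 ≤ 8 and |y| = 2 ≥ 1. Reading y takes D from s7 back to s7, so every xyⁱz is accepted.
Pumping length from the standard proof: p = 8 (the number of states). The repeated state found above gives |xy| = j ≤ 8 and |y| = j − i ≥ 1.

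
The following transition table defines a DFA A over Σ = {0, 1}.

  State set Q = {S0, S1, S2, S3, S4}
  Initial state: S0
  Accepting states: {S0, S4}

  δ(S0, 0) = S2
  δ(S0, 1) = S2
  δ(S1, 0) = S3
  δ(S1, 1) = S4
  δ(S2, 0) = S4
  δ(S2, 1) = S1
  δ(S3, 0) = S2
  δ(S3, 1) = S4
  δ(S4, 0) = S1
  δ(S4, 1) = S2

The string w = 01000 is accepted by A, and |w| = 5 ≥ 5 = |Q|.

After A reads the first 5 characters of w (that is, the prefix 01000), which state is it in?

S4

State sequence: S0 -0-> S2 -1-> S1 -0-> S3 -0-> S2 -0-> S4

After reading 5 characters, A is in state S4.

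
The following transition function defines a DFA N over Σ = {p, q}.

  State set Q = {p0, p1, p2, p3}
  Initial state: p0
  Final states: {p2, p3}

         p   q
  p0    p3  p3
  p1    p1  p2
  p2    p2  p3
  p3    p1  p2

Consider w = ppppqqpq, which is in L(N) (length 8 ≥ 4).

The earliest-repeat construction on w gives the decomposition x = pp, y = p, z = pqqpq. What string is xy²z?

pppppqqpq

xy^2z = pp·p·p·pqqpq = pppppqqpq.
Reading y = p takes N from p1 back to p1, so after x·y·y the machine is still in p1, and z then leads to the accepting state p2. Hence pppppqqpq ∈ L(N).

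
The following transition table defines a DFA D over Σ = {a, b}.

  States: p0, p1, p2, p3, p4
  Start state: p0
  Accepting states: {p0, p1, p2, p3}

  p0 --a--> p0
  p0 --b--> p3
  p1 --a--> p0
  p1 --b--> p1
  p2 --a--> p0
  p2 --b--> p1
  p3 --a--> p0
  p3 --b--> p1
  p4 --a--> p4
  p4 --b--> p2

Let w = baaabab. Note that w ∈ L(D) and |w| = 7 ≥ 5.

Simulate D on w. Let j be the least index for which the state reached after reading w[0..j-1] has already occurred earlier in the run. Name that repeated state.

p0

State sequence: p0 -b-> p3 -a-> p0 -a-> p0 -a-> p0 -b-> p3 -a-> p0 -b-> p3
First repeat at step 2: p0 was already visited.

The earliest repeat is at step j = 2: D is in p0, which it already visited at step i = 0.
The DFA has 5 states, so the proof of the pumping lemma guarantees a repeated state among the first 5+1 visited; the segment between the two visits is the pumpable y.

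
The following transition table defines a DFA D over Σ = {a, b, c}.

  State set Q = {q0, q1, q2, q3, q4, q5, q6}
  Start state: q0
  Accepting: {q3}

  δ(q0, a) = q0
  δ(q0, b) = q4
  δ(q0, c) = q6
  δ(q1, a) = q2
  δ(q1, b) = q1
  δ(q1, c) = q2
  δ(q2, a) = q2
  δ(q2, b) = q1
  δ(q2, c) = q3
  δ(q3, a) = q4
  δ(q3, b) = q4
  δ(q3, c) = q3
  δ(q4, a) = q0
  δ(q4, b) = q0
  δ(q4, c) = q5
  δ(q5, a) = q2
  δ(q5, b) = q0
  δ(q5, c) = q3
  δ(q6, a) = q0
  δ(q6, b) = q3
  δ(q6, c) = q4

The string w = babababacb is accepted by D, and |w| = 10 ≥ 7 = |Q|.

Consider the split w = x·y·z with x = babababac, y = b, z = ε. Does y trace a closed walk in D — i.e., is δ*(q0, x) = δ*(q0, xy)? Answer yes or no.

no

Run of D on the first 10 characters of w = b a b a b a b a c b:
  step 0: q0  (start)
  step 1: q4  (read b: q0→q4)
  step 2: q0  (read a: q4→q0)
  step 3: q4  (read b: q0→q4)
  step 4: q0  (read a: q4→q0)
  step 5: q4  (read b: q0→q4)
  step 6: q0  (read a: q4→q0)
  step 7: q4  (read b: q0→q4)
  step 8: q0  (read a: q4→q0)
  step 9: q6  (read c: q0→q6)
  step 10: q3  (read b: q6→q3)

After x (step 9): q6. After xy (step 10): q3.
They differ (q6 ≠ q3), so y is not a cycle from the state after x; this split is not the one the pumping-lemma construction produces, and pumping y need not keep the string in L(D).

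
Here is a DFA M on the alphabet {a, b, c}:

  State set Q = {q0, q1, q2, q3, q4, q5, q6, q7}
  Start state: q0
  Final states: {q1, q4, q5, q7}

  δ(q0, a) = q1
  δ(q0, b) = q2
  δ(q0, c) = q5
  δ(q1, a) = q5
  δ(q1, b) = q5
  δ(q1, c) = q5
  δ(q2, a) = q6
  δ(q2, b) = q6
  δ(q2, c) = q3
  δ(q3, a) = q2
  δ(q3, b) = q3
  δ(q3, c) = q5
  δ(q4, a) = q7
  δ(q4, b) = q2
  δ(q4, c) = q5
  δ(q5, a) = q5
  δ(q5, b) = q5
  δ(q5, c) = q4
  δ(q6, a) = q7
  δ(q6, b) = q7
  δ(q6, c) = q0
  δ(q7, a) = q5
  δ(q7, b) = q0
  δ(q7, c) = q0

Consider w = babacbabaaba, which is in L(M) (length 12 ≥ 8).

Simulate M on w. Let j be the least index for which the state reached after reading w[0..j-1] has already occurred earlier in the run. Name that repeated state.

Run of M on w = b a b a c b a b a a b a:
  step 0: q0  (start)
  step 1: q2  (read b: q0→q2)
  step 2: q6  (read a: q2→q6)
  step 3: q7  (read b: q6→q7)
  step 4: q5  (read a: q7→q5)
  step 5: q4  (read c: q5→q4)
  step 6: q2  (read b: q4→q2)   ← first repeat (q2 seen earlier)
  step 7: q6  (read a: q2→q6)
  step 8: q7  (read b: q6→q7)
  step 9: q5  (read a: q7→q5)
  step 10: q5  (read a: q5→q5)
  step 11: q5  (read b: q5→q5)
  step 12: q5  (read a: q5→q5)

The earliest repeat is at step j = 6: M is in q2, which it already visited at step i = 1.

q2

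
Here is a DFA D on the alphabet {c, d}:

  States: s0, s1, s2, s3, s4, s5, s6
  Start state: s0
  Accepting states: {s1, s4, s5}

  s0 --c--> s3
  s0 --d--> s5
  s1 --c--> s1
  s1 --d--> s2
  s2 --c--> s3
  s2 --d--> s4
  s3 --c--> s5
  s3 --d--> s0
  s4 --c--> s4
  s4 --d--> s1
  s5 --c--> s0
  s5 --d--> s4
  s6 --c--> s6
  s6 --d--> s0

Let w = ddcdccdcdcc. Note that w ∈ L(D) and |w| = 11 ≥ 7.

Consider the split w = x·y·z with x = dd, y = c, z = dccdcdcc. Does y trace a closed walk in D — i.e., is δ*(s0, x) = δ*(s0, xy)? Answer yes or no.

Run of D on the first 3 characters of w = d d c:
  step 0: s0  (start)
  step 1: s5  (read d: s0→s5)
  step 2: s4  (read d: s5→s4)
  step 3: s4  (read c: s4→s4)

After x (step 2): s4. After xy (step 3): s4.
They match, so y = c drives D around a cycle from s4 back to itself; pumping y any number of times keeps D in s4 before reading z, and xyⁱz ∈ L(D) for every i ≥ 0.

yes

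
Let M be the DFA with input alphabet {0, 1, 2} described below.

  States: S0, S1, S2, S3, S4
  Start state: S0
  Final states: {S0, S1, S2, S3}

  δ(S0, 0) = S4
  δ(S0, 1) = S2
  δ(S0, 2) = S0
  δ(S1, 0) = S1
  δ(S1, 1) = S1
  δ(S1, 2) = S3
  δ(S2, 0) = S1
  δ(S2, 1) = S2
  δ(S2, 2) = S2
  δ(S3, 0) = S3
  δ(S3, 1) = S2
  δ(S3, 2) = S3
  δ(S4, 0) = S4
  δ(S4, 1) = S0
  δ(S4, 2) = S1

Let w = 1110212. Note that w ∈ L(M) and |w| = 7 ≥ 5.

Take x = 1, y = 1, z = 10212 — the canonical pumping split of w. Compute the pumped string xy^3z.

xy^3z = 1·1·1·1·10212 = 111110212.
Reading y = 1 takes M from S2 back to S2, so after x·y·y·y the machine is still in S2, and z then leads to the accepting state S2. Hence 111110212 ∈ L(M).

111110212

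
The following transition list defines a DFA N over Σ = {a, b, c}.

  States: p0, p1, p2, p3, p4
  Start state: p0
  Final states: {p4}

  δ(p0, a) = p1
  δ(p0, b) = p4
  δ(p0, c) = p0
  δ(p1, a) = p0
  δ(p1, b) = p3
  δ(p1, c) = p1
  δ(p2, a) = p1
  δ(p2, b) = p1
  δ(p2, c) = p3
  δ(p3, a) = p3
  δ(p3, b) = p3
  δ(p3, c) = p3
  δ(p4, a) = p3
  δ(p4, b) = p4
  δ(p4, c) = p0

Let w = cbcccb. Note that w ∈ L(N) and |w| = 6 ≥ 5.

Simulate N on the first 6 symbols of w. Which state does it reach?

p4

Run of N on the first 6 characters of w = c b c c c b:
  step 0: p0  (start)
  step 1: p0  (read c: p0→p0)
  step 2: p4  (read b: p0→p4)
  step 3: p0  (read c: p4→p0)
  step 4: p0  (read c: p0→p0)
  step 5: p0  (read c: p0→p0)
  step 6: p4  (read b: p0→p4)

After reading 6 characters, N is in state p4.
(This kind of state-tracing is the core of the pumping-lemma construction: with 5 states, pigeonhole forces a repeat within the first 5 steps.)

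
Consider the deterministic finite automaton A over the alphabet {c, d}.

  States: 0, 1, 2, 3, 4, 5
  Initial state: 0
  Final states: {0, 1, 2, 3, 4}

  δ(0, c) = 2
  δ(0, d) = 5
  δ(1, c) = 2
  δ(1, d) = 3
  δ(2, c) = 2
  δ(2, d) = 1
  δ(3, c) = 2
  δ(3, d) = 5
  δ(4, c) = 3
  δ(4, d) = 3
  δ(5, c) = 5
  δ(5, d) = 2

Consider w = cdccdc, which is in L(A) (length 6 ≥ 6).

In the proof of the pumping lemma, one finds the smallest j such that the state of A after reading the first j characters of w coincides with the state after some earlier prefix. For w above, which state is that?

Run of A on w = c d c c d c:
  step 0: 0  (start)
  step 1: 2  (read c: 0→2)
  step 2: 1  (read d: 2→1)
  step 3: 2  (read c: 1→2)   ← first repeat (2 seen earlier)
  step 4: 2  (read c: 2→2)
  step 5: 1  (read d: 2→1)
  step 6: 2  (read c: 1→2)

The earliest repeat is at step j = 3: A is in 2, which it already visited at step i = 1.
Since A has 6 states, any run of length ≥ 6 visits 6+1 states, so by pigeonhole some state repeats within the first 6 steps — that repeat gives the pumpable loop.

2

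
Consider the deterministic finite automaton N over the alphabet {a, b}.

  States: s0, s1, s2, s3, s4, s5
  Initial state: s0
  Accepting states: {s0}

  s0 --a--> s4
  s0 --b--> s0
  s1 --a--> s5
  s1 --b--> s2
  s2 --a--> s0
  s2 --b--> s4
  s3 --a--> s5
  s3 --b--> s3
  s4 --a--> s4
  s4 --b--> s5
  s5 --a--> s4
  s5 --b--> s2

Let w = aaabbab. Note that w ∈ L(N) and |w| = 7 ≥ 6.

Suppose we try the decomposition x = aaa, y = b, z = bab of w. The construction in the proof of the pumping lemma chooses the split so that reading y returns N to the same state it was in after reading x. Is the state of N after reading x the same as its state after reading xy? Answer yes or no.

no

State sequence: s0 -a-> s4 -a-> s4 -a-> s4 -b-> s5

After x (step 3): s4. After xy (step 4): s5.
They differ (s4 ≠ s5), so y is not a cycle from the state after x; this split is not the one the pumping-lemma construction produces, and pumping y need not keep the string in L(N).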